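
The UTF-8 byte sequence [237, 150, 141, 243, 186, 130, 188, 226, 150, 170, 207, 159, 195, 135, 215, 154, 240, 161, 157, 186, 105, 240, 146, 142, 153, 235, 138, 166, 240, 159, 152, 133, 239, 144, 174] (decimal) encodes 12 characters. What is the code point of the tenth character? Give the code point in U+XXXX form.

Offset 0: leading byte 0xED = 11101101 → 3-byte char #1 = ED 96 8D.
Offset 3: leading byte 0xF3 = 11110011 → 4-byte char #2 = F3 BA 82 BC.
Offset 7: leading byte 0xE2 = 11100010 → 3-byte char #3 = E2 96 AA.
Offset 10: leading byte 0xCF = 11001111 → 2-byte char #4 = CF 9F.
Offset 12: leading byte 0xC3 = 11000011 → 2-byte char #5 = C3 87.
Offset 14: leading byte 0xD7 = 11010111 → 2-byte char #6 = D7 9A.
Offset 16: leading byte 0xF0 = 11110000 → 4-byte char #7 = F0 A1 9D BA.
Offset 20: leading byte 0x69 = 01101001 → 1-byte char #8 = 69.
Offset 21: leading byte 0xF0 = 11110000 → 4-byte char #9 = F0 92 8E 99.
Offset 25: leading byte 0xEB = 11101011 → 3-byte char #10 = EB 8A A6.
Leading byte 0xEB = 11101011 matches 1110xxxx → 3-byte sequence.
Byte 1: 0xEB = 11101011, payload 1011 (4 bits).
Byte 2: 0x8A = 10001010 (10xxxxxx ✓), payload 001010.
Byte 3: 0xA6 = 10100110 (10xxxxxx ✓), payload 100110.
Concatenate: 1011001010100110 = 0xB2A6 (16 bits → U+B2A6).

U+B2A6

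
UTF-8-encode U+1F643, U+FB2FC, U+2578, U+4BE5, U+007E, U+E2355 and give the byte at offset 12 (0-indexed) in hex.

0xAF

U+1F643 → 4-byte form F0 9F 99 83 at offsets 0–3.
U+FB2FC → 4-byte form F3 BB 8B BC at offsets 4–7.
U+2578 → 3-byte form E2 95 B8 at offsets 8–10.
U+4BE5 → 3-byte form E4 AF A5 at offsets 11–13.
Offset 12 falls in char 4's range; it's byte 2 of E4 AF A5 = 0xAF.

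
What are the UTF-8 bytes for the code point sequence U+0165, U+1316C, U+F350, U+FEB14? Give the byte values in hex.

U+0165: 2-byte form → C5 A5.
U+1316C: 4-byte form → F0 93 85 AC.
U+F350: 3-byte form → EF 8D 90.
U+FEB14: 4-byte form → F3 BE AC 94.
Concatenated (13 bytes): C5 A5 F0 93 85 AC EF 8D 90 F3 BE AC 94.

C5 A5 F0 93 85 AC EF 8D 90 F3 BE AC 94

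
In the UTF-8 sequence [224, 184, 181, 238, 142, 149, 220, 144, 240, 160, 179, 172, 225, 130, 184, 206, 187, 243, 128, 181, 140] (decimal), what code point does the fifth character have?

Offset 0: leading byte 0xE0 = 11100000 → 3-byte char #1 = E0 B8 B5.
Offset 3: leading byte 0xEE = 11101110 → 3-byte char #2 = EE 8E 95.
Offset 6: leading byte 0xDC = 11011100 → 2-byte char #3 = DC 90.
Offset 8: leading byte 0xF0 = 11110000 → 4-byte char #4 = F0 A0 B3 AC.
Offset 12: leading byte 0xE1 = 11100001 → 3-byte char #5 = E1 82 B8.
Leading byte 0xE1 = 11100001 matches 1110xxxx → 3-byte sequence.
Byte 1: 0xE1 = 11100001, payload 0001 (4 bits).
Byte 2: 0x82 = 10000010 (10xxxxxx ✓), payload 000010.
Byte 3: 0xB8 = 10111000 (10xxxxxx ✓), payload 111000.
Concatenate: 0001000010111000 = 0x10B8 (16 bits → U+10B8).

U+10B8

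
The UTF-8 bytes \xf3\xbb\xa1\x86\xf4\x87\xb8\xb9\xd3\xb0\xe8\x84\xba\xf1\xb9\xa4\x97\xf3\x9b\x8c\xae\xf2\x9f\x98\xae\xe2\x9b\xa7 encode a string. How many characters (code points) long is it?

Byte at offset 0: 0xF3 = 11110011 → 4-byte char (#1). Advance 4.
Byte at offset 4: 0xF4 = 11110100 → 4-byte char (#2). Advance 4.
Byte at offset 8: 0xD3 = 11010011 → 2-byte char (#3). Advance 2.
Byte at offset 10: 0xE8 = 11101000 → 3-byte char (#4). Advance 3.
Byte at offset 13: 0xF1 = 11110001 → 4-byte char (#5). Advance 4.
Byte at offset 17: 0xF3 = 11110011 → 4-byte char (#6). Advance 4.
Byte at offset 21: 0xF2 = 11110010 → 4-byte char (#7). Advance 4.
Byte at offset 25: 0xE2 = 11100010 → 3-byte char (#8). Advance 3.
Reached end at offset 28 after 8 code points.

8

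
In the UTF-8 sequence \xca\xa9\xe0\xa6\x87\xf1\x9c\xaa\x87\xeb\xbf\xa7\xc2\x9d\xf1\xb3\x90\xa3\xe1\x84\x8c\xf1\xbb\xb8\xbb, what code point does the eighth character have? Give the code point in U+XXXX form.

U+7BE3B

Offset 0: leading byte 0xCA = 11001010 → 2-byte char #1 = CA A9.
Offset 2: leading byte 0xE0 = 11100000 → 3-byte char #2 = E0 A6 87.
Offset 5: leading byte 0xF1 = 11110001 → 4-byte char #3 = F1 9C AA 87.
Offset 9: leading byte 0xEB = 11101011 → 3-byte char #4 = EB BF A7.
Offset 12: leading byte 0xC2 = 11000010 → 2-byte char #5 = C2 9D.
Offset 14: leading byte 0xF1 = 11110001 → 4-byte char #6 = F1 B3 90 A3.
Offset 18: leading byte 0xE1 = 11100001 → 3-byte char #7 = E1 84 8C.
Offset 21: leading byte 0xF1 = 11110001 → 4-byte char #8 = F1 BB B8 BB.
Leading byte 0xF1 = 11110001 matches 11110xxx → 4-byte sequence.
Byte 1: 0xF1 = 11110001, payload 001 (3 bits).
Byte 2: 0xBB = 10111011 (10xxxxxx ✓), payload 111011.
Byte 3: 0xB8 = 10111000 (10xxxxxx ✓), payload 111000.
Byte 4: 0xBB = 10111011 (10xxxxxx ✓), payload 111011.
Concatenate: 001111011111000111011 = 0x7BE3B (21 bits → U+7BE3B).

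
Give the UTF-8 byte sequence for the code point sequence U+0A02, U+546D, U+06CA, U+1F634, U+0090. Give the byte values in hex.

U+0A02: 3-byte form → E0 A8 82.
U+546D: 3-byte form → E5 91 AD.
U+06CA: 2-byte form → DB 8A.
U+1F634: 4-byte form → F0 9F 98 B4.
U+0090: 2-byte form → C2 90.
Concatenated (14 bytes): E0 A8 82 E5 91 AD DB 8A F0 9F 98 B4 C2 90.

E0 A8 82 E5 91 AD DB 8A F0 9F 98 B4 C2 90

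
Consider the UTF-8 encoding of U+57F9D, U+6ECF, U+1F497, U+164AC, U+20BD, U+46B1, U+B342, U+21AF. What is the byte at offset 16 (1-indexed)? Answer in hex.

0xE2

1-indexed offset 16 is 0-indexed offset 15.
U+57F9D → 4-byte form F1 97 BE 9D at offsets 0–3.
U+6ECF → 3-byte form E6 BB 8F at offsets 4–6.
U+1F497 → 4-byte form F0 9F 92 97 at offsets 7–10.
U+164AC → 4-byte form F0 96 92 AC at offsets 11–14.
U+20BD → 3-byte form E2 82 BD at offsets 15–17.
Offset 15 falls in char 5's range; it's byte 1 of E2 82 BD = 0xE2.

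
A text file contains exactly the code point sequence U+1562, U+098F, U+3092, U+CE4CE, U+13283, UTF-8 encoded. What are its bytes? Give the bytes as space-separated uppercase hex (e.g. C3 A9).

U+1562: 3-byte form → E1 95 A2.
U+098F: 3-byte form → E0 A6 8F.
U+3092: 3-byte form → E3 82 92.
U+CE4CE: 4-byte form → F3 8E 93 8E.
U+13283: 4-byte form → F0 93 8A 83.
Concatenated (17 bytes): E1 95 A2 E0 A6 8F E3 82 92 F3 8E 93 8E F0 93 8A 83.

E1 95 A2 E0 A6 8F E3 82 92 F3 8E 93 8E F0 93 8A 83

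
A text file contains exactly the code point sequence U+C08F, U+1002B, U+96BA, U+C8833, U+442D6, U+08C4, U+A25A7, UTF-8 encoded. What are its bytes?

U+C08F: 3-byte form → EC 82 8F.
U+1002B: 4-byte form → F0 90 80 AB.
U+96BA: 3-byte form → E9 9A BA.
U+C8833: 4-byte form → F3 88 A0 B3.
U+442D6: 4-byte form → F1 84 8B 96.
U+08C4: 3-byte form → E0 A3 84.
U+A25A7: 4-byte form → F2 A2 96 A7.
Concatenated (25 bytes): EC 82 8F F0 90 80 AB E9 9A BA F3 88 A0 B3 F1 84 8B 96 E0 A3 84 F2 A2 96 A7.

EC 82 8F F0 90 80 AB E9 9A BA F3 88 A0 B3 F1 84 8B 96 E0 A3 84 F2 A2 96 A7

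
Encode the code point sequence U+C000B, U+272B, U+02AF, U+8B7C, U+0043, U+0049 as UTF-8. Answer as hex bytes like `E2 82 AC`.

F3 80 80 8B E2 9C AB CA AF E8 AD BC 43 49

U+C000B: 4-byte form → F3 80 80 8B.
U+272B: 3-byte form → E2 9C AB.
U+02AF: 2-byte form → CA AF.
U+8B7C: 3-byte form → E8 AD BC.
U+0043: 1-byte form → 43.
U+0049: 1-byte form → 49.
Concatenated (14 bytes): F3 80 80 8B E2 9C AB CA AF E8 AD BC 43 49.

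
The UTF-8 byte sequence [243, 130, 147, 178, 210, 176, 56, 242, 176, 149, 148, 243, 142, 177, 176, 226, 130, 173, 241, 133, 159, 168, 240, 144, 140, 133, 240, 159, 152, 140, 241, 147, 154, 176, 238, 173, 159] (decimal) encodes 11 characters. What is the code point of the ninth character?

U+1F60C

Offset 0: leading byte 0xF3 = 11110011 → 4-byte char #1 = F3 82 93 B2.
Offset 4: leading byte 0xD2 = 11010010 → 2-byte char #2 = D2 B0.
Offset 6: leading byte 0x38 = 00111000 → 1-byte char #3 = 38.
Offset 7: leading byte 0xF2 = 11110010 → 4-byte char #4 = F2 B0 95 94.
Offset 11: leading byte 0xF3 = 11110011 → 4-byte char #5 = F3 8E B1 B0.
Offset 15: leading byte 0xE2 = 11100010 → 3-byte char #6 = E2 82 AD.
Offset 18: leading byte 0xF1 = 11110001 → 4-byte char #7 = F1 85 9F A8.
Offset 22: leading byte 0xF0 = 11110000 → 4-byte char #8 = F0 90 8C 85.
Offset 26: leading byte 0xF0 = 11110000 → 4-byte char #9 = F0 9F 98 8C.
Leading byte 0xF0 = 11110000 matches 11110xxx → 4-byte sequence.
Byte 1: 0xF0 = 11110000, payload 000 (3 bits).
Byte 2: 0x9F = 10011111 (10xxxxxx ✓), payload 011111.
Byte 3: 0x98 = 10011000 (10xxxxxx ✓), payload 011000.
Byte 4: 0x8C = 10001100 (10xxxxxx ✓), payload 001100.
Concatenate: 000011111011000001100 = 0x1F60C (21 bits → U+1F60C).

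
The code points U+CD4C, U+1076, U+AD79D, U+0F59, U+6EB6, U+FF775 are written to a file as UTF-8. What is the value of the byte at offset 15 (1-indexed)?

0xBA

1-indexed offset 15 is 0-indexed offset 14.
U+CD4C → 3-byte form EC B5 8C at offsets 0–2.
U+1076 → 3-byte form E1 81 B6 at offsets 3–5.
U+AD79D → 4-byte form F2 AD 9E 9D at offsets 6–9.
U+0F59 → 3-byte form E0 BD 99 at offsets 10–12.
U+6EB6 → 3-byte form E6 BA B6 at offsets 13–15.
Offset 14 falls in char 5's range; it's byte 2 of E6 BA B6 = 0xBA.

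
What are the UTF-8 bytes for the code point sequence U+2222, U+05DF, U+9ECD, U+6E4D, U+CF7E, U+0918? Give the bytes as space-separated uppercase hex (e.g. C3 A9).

U+2222: 3-byte form → E2 88 A2.
U+05DF: 2-byte form → D7 9F.
U+9ECD: 3-byte form → E9 BB 8D.
U+6E4D: 3-byte form → E6 B9 8D.
U+CF7E: 3-byte form → EC BD BE.
U+0918: 3-byte form → E0 A4 98.
Concatenated (17 bytes): E2 88 A2 D7 9F E9 BB 8D E6 B9 8D EC BD BE E0 A4 98.

E2 88 A2 D7 9F E9 BB 8D E6 B9 8D EC BD BE E0 A4 98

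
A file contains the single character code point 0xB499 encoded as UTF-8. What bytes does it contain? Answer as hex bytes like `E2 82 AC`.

U+B499 = 0xB499 = 46233 decimal. In range U+0800–U+FFFF → 3-byte form: 1110xxxx 10xxxxxx 10xxxxxx.
Binary (16 bits): 1011010010011001.
Split 4+6+6: 1011 | 010010 | 011001.
Byte 1: 11101011 = 0xEB.
Byte 2: 10010010 = 0x92.
Byte 3: 10011001 = 0x99.

EB 92 99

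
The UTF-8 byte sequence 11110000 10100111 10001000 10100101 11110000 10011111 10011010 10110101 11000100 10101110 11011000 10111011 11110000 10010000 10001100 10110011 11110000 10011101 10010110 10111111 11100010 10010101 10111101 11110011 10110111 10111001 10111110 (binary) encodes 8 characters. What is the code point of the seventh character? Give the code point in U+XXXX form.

U+257D

Offset 0: leading byte 0xF0 = 11110000 → 4-byte char #1 = F0 A7 88 A5.
Offset 4: leading byte 0xF0 = 11110000 → 4-byte char #2 = F0 9F 9A B5.
Offset 8: leading byte 0xC4 = 11000100 → 2-byte char #3 = C4 AE.
Offset 10: leading byte 0xD8 = 11011000 → 2-byte char #4 = D8 BB.
Offset 12: leading byte 0xF0 = 11110000 → 4-byte char #5 = F0 90 8C B3.
Offset 16: leading byte 0xF0 = 11110000 → 4-byte char #6 = F0 9D 96 BF.
Offset 20: leading byte 0xE2 = 11100010 → 3-byte char #7 = E2 95 BD.
Leading byte 0xE2 = 11100010 matches 1110xxxx → 3-byte sequence.
Byte 1: 0xE2 = 11100010, payload 0010 (4 bits).
Byte 2: 0x95 = 10010101 (10xxxxxx ✓), payload 010101.
Byte 3: 0xBD = 10111101 (10xxxxxx ✓), payload 111101.
Concatenate: 0010010101111101 = 0x257D (16 bits → U+257D).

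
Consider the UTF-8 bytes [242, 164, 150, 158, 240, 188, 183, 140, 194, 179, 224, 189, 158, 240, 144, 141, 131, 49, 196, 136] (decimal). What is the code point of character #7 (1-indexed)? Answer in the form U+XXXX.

Offset 0: leading byte 0xF2 = 11110010 → 4-byte char #1 = F2 A4 96 9E.
Offset 4: leading byte 0xF0 = 11110000 → 4-byte char #2 = F0 BC B7 8C.
Offset 8: leading byte 0xC2 = 11000010 → 2-byte char #3 = C2 B3.
Offset 10: leading byte 0xE0 = 11100000 → 3-byte char #4 = E0 BD 9E.
Offset 13: leading byte 0xF0 = 11110000 → 4-byte char #5 = F0 90 8D 83.
Offset 17: leading byte 0x31 = 00110001 → 1-byte char #6 = 31.
Offset 18: leading byte 0xC4 = 11000100 → 2-byte char #7 = C4 88.
Leading byte 0xC4 = 11000100 matches 110xxxxx → 2-byte sequence.
Byte 1: 0xC4 = 11000100, payload 00100 (5 bits).
Byte 2: 0x88 = 10001000 (10xxxxxx ✓), payload 001000.
Concatenate: 00100001000 = 0x108 (11 bits → U+0108).

U+0108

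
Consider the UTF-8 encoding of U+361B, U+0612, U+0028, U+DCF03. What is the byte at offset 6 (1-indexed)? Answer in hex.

0x28

1-indexed offset 6 is 0-indexed offset 5.
U+361B → 3-byte form E3 98 9B at offsets 0–2.
U+0612 → 2-byte form D8 92 at offsets 3–4.
U+0028 → 1-byte form 28 at offsets 5–5.
Offset 5 falls in char 3's range; it's byte 1 of 28 = 0x28.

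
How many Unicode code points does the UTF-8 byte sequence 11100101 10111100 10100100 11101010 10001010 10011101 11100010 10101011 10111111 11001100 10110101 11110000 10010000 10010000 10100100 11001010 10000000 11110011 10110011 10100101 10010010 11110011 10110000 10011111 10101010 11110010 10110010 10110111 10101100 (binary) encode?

9

Byte at offset 0: 0xE5 = 11100101 → 3-byte char (#1). Advance 3.
Byte at offset 3: 0xEA = 11101010 → 3-byte char (#2). Advance 3.
Byte at offset 6: 0xE2 = 11100010 → 3-byte char (#3). Advance 3.
Byte at offset 9: 0xCC = 11001100 → 2-byte char (#4). Advance 2.
Byte at offset 11: 0xF0 = 11110000 → 4-byte char (#5). Advance 4.
Byte at offset 15: 0xCA = 11001010 → 2-byte char (#6). Advance 2.
Byte at offset 17: 0xF3 = 11110011 → 4-byte char (#7). Advance 4.
Byte at offset 21: 0xF3 = 11110011 → 4-byte char (#8). Advance 4.
Byte at offset 25: 0xF2 = 11110010 → 4-byte char (#9). Advance 4.
Reached end at offset 29 after 9 code points.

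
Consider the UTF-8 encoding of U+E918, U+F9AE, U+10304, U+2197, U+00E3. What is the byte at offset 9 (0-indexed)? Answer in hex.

0x84

U+E918 → 3-byte form EE A4 98 at offsets 0–2.
U+F9AE → 3-byte form EF A6 AE at offsets 3–5.
U+10304 → 4-byte form F0 90 8C 84 at offsets 6–9.
Offset 9 falls in char 3's range; it's byte 4 of F0 90 8C 84 = 0x84.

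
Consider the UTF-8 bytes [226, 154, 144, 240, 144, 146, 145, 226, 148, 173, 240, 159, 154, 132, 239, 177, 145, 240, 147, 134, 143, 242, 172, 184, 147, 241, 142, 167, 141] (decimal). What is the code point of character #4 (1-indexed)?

U+1F684

Offset 0: leading byte 0xE2 = 11100010 → 3-byte char #1 = E2 9A 90.
Offset 3: leading byte 0xF0 = 11110000 → 4-byte char #2 = F0 90 92 91.
Offset 7: leading byte 0xE2 = 11100010 → 3-byte char #3 = E2 94 AD.
Offset 10: leading byte 0xF0 = 11110000 → 4-byte char #4 = F0 9F 9A 84.
Leading byte 0xF0 = 11110000 matches 11110xxx → 4-byte sequence.
Byte 1: 0xF0 = 11110000, payload 000 (3 bits).
Byte 2: 0x9F = 10011111 (10xxxxxx ✓), payload 011111.
Byte 3: 0x9A = 10011010 (10xxxxxx ✓), payload 011010.
Byte 4: 0x84 = 10000100 (10xxxxxx ✓), payload 000100.
Concatenate: 000011111011010000100 = 0x1F684 (21 bits → U+1F684).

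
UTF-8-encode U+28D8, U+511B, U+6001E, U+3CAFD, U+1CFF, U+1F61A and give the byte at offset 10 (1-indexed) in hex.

0x9E

1-indexed offset 10 is 0-indexed offset 9.
U+28D8 → 3-byte form E2 A3 98 at offsets 0–2.
U+511B → 3-byte form E5 84 9B at offsets 3–5.
U+6001E → 4-byte form F1 A0 80 9E at offsets 6–9.
Offset 9 falls in char 3's range; it's byte 4 of F1 A0 80 9E = 0x9E.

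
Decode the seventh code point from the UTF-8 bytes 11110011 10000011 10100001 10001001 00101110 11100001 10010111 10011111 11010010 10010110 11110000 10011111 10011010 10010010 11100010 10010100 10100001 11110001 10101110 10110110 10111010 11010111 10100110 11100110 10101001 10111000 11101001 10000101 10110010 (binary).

Offset 0: leading byte 0xF3 = 11110011 → 4-byte char #1 = F3 83 A1 89.
Offset 4: leading byte 0x2E = 00101110 → 1-byte char #2 = 2E.
Offset 5: leading byte 0xE1 = 11100001 → 3-byte char #3 = E1 97 9F.
Offset 8: leading byte 0xD2 = 11010010 → 2-byte char #4 = D2 96.
Offset 10: leading byte 0xF0 = 11110000 → 4-byte char #5 = F0 9F 9A 92.
Offset 14: leading byte 0xE2 = 11100010 → 3-byte char #6 = E2 94 A1.
Offset 17: leading byte 0xF1 = 11110001 → 4-byte char #7 = F1 AE B6 BA.
Leading byte 0xF1 = 11110001 matches 11110xxx → 4-byte sequence.
Byte 1: 0xF1 = 11110001, payload 001 (3 bits).
Byte 2: 0xAE = 10101110 (10xxxxxx ✓), payload 101110.
Byte 3: 0xB6 = 10110110 (10xxxxxx ✓), payload 110110.
Byte 4: 0xBA = 10111010 (10xxxxxx ✓), payload 111010.
Concatenate: 001101110110110111010 = 0x6EDBA (21 bits → U+6EDBA).

U+6EDBA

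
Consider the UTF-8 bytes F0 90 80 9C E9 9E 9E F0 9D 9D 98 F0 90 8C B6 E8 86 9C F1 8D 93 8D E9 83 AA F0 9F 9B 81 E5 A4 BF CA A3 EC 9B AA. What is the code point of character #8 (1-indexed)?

Offset 0: leading byte 0xF0 = 11110000 → 4-byte char #1 = F0 90 80 9C.
Offset 4: leading byte 0xE9 = 11101001 → 3-byte char #2 = E9 9E 9E.
Offset 7: leading byte 0xF0 = 11110000 → 4-byte char #3 = F0 9D 9D 98.
Offset 11: leading byte 0xF0 = 11110000 → 4-byte char #4 = F0 90 8C B6.
Offset 15: leading byte 0xE8 = 11101000 → 3-byte char #5 = E8 86 9C.
Offset 18: leading byte 0xF1 = 11110001 → 4-byte char #6 = F1 8D 93 8D.
Offset 22: leading byte 0xE9 = 11101001 → 3-byte char #7 = E9 83 AA.
Offset 25: leading byte 0xF0 = 11110000 → 4-byte char #8 = F0 9F 9B 81.
Leading byte 0xF0 = 11110000 matches 11110xxx → 4-byte sequence.
Byte 1: 0xF0 = 11110000, payload 000 (3 bits).
Byte 2: 0x9F = 10011111 (10xxxxxx ✓), payload 011111.
Byte 3: 0x9B = 10011011 (10xxxxxx ✓), payload 011011.
Byte 4: 0x81 = 10000001 (10xxxxxx ✓), payload 000001.
Concatenate: 000011111011011000001 = 0x1F6C1 (21 bits → U+1F6C1).

U+1F6C1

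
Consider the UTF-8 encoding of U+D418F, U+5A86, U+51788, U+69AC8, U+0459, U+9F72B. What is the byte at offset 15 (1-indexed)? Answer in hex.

1-indexed offset 15 is 0-indexed offset 14.
U+D418F → 4-byte form F3 94 86 8F at offsets 0–3.
U+5A86 → 3-byte form E5 AA 86 at offsets 4–6.
U+51788 → 4-byte form F1 91 9E 88 at offsets 7–10.
U+69AC8 → 4-byte form F1 A9 AB 88 at offsets 11–14.
Offset 14 falls in char 4's range; it's byte 4 of F1 A9 AB 88 = 0x88.

0x88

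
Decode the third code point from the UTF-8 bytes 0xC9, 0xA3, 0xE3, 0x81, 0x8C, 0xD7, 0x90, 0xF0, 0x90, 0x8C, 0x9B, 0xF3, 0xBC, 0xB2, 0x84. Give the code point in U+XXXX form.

Offset 0: leading byte 0xC9 = 11001001 → 2-byte char #1 = C9 A3.
Offset 2: leading byte 0xE3 = 11100011 → 3-byte char #2 = E3 81 8C.
Offset 5: leading byte 0xD7 = 11010111 → 2-byte char #3 = D7 90.
Leading byte 0xD7 = 11010111 matches 110xxxxx → 2-byte sequence.
Byte 1: 0xD7 = 11010111, payload 10111 (5 bits).
Byte 2: 0x90 = 10010000 (10xxxxxx ✓), payload 010000.
Concatenate: 10111010000 = 0x5D0 (11 bits → U+05D0).

U+05D0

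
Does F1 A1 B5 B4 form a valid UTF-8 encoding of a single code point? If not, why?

valid

Leading byte 0xF1 = 11110001 → 4-byte form.
Continuation bytes 0xA1=10100001, 0xB5=10110101, 0xB4=10110100 all match 10xxxxxx.
Decoded value 0x61D74 is ≥ 0x10000 (shortest form) and not a surrogate.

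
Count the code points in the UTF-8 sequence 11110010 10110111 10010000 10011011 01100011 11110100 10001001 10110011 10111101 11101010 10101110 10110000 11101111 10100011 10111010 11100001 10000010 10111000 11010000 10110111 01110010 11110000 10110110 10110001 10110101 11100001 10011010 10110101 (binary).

Byte at offset 0: 0xF2 = 11110010 → 4-byte char (#1). Advance 4.
Byte at offset 4: 0x63 = 01100011 → 1-byte char (#2). Advance 1.
Byte at offset 5: 0xF4 = 11110100 → 4-byte char (#3). Advance 4.
Byte at offset 9: 0xEA = 11101010 → 3-byte char (#4). Advance 3.
Byte at offset 12: 0xEF = 11101111 → 3-byte char (#5). Advance 3.
Byte at offset 15: 0xE1 = 11100001 → 3-byte char (#6). Advance 3.
Byte at offset 18: 0xD0 = 11010000 → 2-byte char (#7). Advance 2.
Byte at offset 20: 0x72 = 01110010 → 1-byte char (#8). Advance 1.
Byte at offset 21: 0xF0 = 11110000 → 4-byte char (#9). Advance 4.
Byte at offset 25: 0xE1 = 11100001 → 3-byte char (#10). Advance 3.
Reached end at offset 28 after 10 code points.

10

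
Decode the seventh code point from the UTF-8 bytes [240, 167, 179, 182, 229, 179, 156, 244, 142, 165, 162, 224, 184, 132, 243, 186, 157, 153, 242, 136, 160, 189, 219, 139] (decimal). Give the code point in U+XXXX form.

Offset 0: leading byte 0xF0 = 11110000 → 4-byte char #1 = F0 A7 B3 B6.
Offset 4: leading byte 0xE5 = 11100101 → 3-byte char #2 = E5 B3 9C.
Offset 7: leading byte 0xF4 = 11110100 → 4-byte char #3 = F4 8E A5 A2.
Offset 11: leading byte 0xE0 = 11100000 → 3-byte char #4 = E0 B8 84.
Offset 14: leading byte 0xF3 = 11110011 → 4-byte char #5 = F3 BA 9D 99.
Offset 18: leading byte 0xF2 = 11110010 → 4-byte char #6 = F2 88 A0 BD.
Offset 22: leading byte 0xDB = 11011011 → 2-byte char #7 = DB 8B.
Leading byte 0xDB = 11011011 matches 110xxxxx → 2-byte sequence.
Byte 1: 0xDB = 11011011, payload 11011 (5 bits).
Byte 2: 0x8B = 10001011 (10xxxxxx ✓), payload 001011.
Concatenate: 11011001011 = 0x6CB (11 bits → U+06CB).

U+06CB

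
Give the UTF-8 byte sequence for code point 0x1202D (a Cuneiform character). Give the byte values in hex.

U+1202D = 0x1202D = 73773 decimal. In range U+10000–U+10FFFF → 4-byte form: 11110xxx 10xxxxxx 10xxxxxx 10xxxxxx.
Binary (21 bits): 000010010000000101101.
Split 3+6+6+6: 000 | 010010 | 000000 | 101101.
Byte 1: 11110000 = 0xF0.
Byte 2: 10010010 = 0x92.
Byte 3: 10000000 = 0x80.
Byte 4: 10101101 = 0xAD.

F0 92 80 AD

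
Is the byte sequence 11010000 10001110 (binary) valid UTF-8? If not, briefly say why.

Leading byte 0xD0 = 11010000 → 2-byte form.
Continuation bytes 0x8E=10001110 all match 10xxxxxx.
Decoded value 0x40E is ≥ 0x80 (shortest form) and not a surrogate.

valid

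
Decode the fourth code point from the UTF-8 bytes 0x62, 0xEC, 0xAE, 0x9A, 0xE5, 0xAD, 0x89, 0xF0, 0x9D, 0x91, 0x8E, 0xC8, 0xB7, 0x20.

Offset 0: leading byte 0x62 = 01100010 → 1-byte char #1 = 62.
Offset 1: leading byte 0xEC = 11101100 → 3-byte char #2 = EC AE 9A.
Offset 4: leading byte 0xE5 = 11100101 → 3-byte char #3 = E5 AD 89.
Offset 7: leading byte 0xF0 = 11110000 → 4-byte char #4 = F0 9D 91 8E.
Leading byte 0xF0 = 11110000 matches 11110xxx → 4-byte sequence.
Byte 1: 0xF0 = 11110000, payload 000 (3 bits).
Byte 2: 0x9D = 10011101 (10xxxxxx ✓), payload 011101.
Byte 3: 0x91 = 10010001 (10xxxxxx ✓), payload 010001.
Byte 4: 0x8E = 10001110 (10xxxxxx ✓), payload 001110.
Concatenate: 000011101010001001110 = 0x1D44E (21 bits → U+1D44E).

U+1D44E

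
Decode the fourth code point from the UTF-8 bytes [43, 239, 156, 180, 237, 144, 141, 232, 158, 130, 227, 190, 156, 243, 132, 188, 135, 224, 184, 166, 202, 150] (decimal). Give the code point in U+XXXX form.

U+8782

Offset 0: leading byte 0x2B = 00101011 → 1-byte char #1 = 2B.
Offset 1: leading byte 0xEF = 11101111 → 3-byte char #2 = EF 9C B4.
Offset 4: leading byte 0xED = 11101101 → 3-byte char #3 = ED 90 8D.
Offset 7: leading byte 0xE8 = 11101000 → 3-byte char #4 = E8 9E 82.
Leading byte 0xE8 = 11101000 matches 1110xxxx → 3-byte sequence.
Byte 1: 0xE8 = 11101000, payload 1000 (4 bits).
Byte 2: 0x9E = 10011110 (10xxxxxx ✓), payload 011110.
Byte 3: 0x82 = 10000010 (10xxxxxx ✓), payload 000010.
Concatenate: 1000011110000010 = 0x8782 (16 bits → U+8782).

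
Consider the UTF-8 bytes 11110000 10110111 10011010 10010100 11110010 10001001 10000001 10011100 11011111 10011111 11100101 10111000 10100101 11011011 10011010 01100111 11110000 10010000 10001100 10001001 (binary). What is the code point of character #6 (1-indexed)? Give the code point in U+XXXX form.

Offset 0: leading byte 0xF0 = 11110000 → 4-byte char #1 = F0 B7 9A 94.
Offset 4: leading byte 0xF2 = 11110010 → 4-byte char #2 = F2 89 81 9C.
Offset 8: leading byte 0xDF = 11011111 → 2-byte char #3 = DF 9F.
Offset 10: leading byte 0xE5 = 11100101 → 3-byte char #4 = E5 B8 A5.
Offset 13: leading byte 0xDB = 11011011 → 2-byte char #5 = DB 9A.
Offset 15: leading byte 0x67 = 01100111 → 1-byte char #6 = 67.
Leading byte 0x67 = 01100111 matches 0xxxxxxx → 1-byte sequence.
Byte 1: 0x67 = 01100111, payload 1100111 (7 bits).
Concatenate: 1100111 = 0x67 (7 bits → U+0067).

U+0067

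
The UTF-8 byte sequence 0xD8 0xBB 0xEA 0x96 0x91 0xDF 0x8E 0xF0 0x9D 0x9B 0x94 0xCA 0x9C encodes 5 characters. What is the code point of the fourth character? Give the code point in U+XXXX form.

U+1D6D4

Offset 0: leading byte 0xD8 = 11011000 → 2-byte char #1 = D8 BB.
Offset 2: leading byte 0xEA = 11101010 → 3-byte char #2 = EA 96 91.
Offset 5: leading byte 0xDF = 11011111 → 2-byte char #3 = DF 8E.
Offset 7: leading byte 0xF0 = 11110000 → 4-byte char #4 = F0 9D 9B 94.
Leading byte 0xF0 = 11110000 matches 11110xxx → 4-byte sequence.
Byte 1: 0xF0 = 11110000, payload 000 (3 bits).
Byte 2: 0x9D = 10011101 (10xxxxxx ✓), payload 011101.
Byte 3: 0x9B = 10011011 (10xxxxxx ✓), payload 011011.
Byte 4: 0x94 = 10010100 (10xxxxxx ✓), payload 010100.
Concatenate: 000011101011011010100 = 0x1D6D4 (21 bits → U+1D6D4).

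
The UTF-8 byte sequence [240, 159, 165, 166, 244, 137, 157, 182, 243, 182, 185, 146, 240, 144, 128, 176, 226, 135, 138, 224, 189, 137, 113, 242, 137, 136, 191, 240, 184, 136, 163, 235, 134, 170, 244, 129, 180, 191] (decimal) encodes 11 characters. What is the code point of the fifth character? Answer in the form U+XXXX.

U+21CA

Offset 0: leading byte 0xF0 = 11110000 → 4-byte char #1 = F0 9F A5 A6.
Offset 4: leading byte 0xF4 = 11110100 → 4-byte char #2 = F4 89 9D B6.
Offset 8: leading byte 0xF3 = 11110011 → 4-byte char #3 = F3 B6 B9 92.
Offset 12: leading byte 0xF0 = 11110000 → 4-byte char #4 = F0 90 80 B0.
Offset 16: leading byte 0xE2 = 11100010 → 3-byte char #5 = E2 87 8A.
Leading byte 0xE2 = 11100010 matches 1110xxxx → 3-byte sequence.
Byte 1: 0xE2 = 11100010, payload 0010 (4 bits).
Byte 2: 0x87 = 10000111 (10xxxxxx ✓), payload 000111.
Byte 3: 0x8A = 10001010 (10xxxxxx ✓), payload 001010.
Concatenate: 0010000111001010 = 0x21CA (16 bits → U+21CA).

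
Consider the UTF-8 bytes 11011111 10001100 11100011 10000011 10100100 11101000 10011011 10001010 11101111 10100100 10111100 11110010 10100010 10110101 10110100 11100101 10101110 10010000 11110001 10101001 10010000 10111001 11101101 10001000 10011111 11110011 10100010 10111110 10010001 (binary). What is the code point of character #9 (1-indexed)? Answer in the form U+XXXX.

U+E2F91

Offset 0: leading byte 0xDF = 11011111 → 2-byte char #1 = DF 8C.
Offset 2: leading byte 0xE3 = 11100011 → 3-byte char #2 = E3 83 A4.
Offset 5: leading byte 0xE8 = 11101000 → 3-byte char #3 = E8 9B 8A.
Offset 8: leading byte 0xEF = 11101111 → 3-byte char #4 = EF A4 BC.
Offset 11: leading byte 0xF2 = 11110010 → 4-byte char #5 = F2 A2 B5 B4.
Offset 15: leading byte 0xE5 = 11100101 → 3-byte char #6 = E5 AE 90.
Offset 18: leading byte 0xF1 = 11110001 → 4-byte char #7 = F1 A9 90 B9.
Offset 22: leading byte 0xED = 11101101 → 3-byte char #8 = ED 88 9F.
Offset 25: leading byte 0xF3 = 11110011 → 4-byte char #9 = F3 A2 BE 91.
Leading byte 0xF3 = 11110011 matches 11110xxx → 4-byte sequence.
Byte 1: 0xF3 = 11110011, payload 011 (3 bits).
Byte 2: 0xA2 = 10100010 (10xxxxxx ✓), payload 100010.
Byte 3: 0xBE = 10111110 (10xxxxxx ✓), payload 111110.
Byte 4: 0x91 = 10010001 (10xxxxxx ✓), payload 010001.
Concatenate: 011100010111110010001 = 0xE2F91 (21 bits → U+E2F91).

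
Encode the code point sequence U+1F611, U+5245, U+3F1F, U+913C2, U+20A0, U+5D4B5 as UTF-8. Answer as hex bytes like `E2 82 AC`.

U+1F611: 4-byte form → F0 9F 98 91.
U+5245: 3-byte form → E5 89 85.
U+3F1F: 3-byte form → E3 BC 9F.
U+913C2: 4-byte form → F2 91 8F 82.
U+20A0: 3-byte form → E2 82 A0.
U+5D4B5: 4-byte form → F1 9D 92 B5.
Concatenated (21 bytes): F0 9F 98 91 E5 89 85 E3 BC 9F F2 91 8F 82 E2 82 A0 F1 9D 92 B5.

F0 9F 98 91 E5 89 85 E3 BC 9F F2 91 8F 82 E2 82 A0 F1 9D 92 B5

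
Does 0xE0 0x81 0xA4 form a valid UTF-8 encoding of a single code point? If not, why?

invalid (overlong encoding)

Leading byte 0xE0 = 11100000 → 3-byte form.
Continuation bytes all match 10xxxxxx. Payload decodes to 0x64.
But 0x64 < 0x800, the minimum for a 3-byte sequence — this is an overlong encoding.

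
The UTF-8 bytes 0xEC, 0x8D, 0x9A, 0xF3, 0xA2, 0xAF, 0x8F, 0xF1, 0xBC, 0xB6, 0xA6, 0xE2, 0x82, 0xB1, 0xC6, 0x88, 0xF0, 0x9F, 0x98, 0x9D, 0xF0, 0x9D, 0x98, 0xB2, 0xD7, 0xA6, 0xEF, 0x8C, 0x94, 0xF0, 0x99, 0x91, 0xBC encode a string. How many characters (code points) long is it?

Byte at offset 0: 0xEC = 11101100 → 3-byte char (#1). Advance 3.
Byte at offset 3: 0xF3 = 11110011 → 4-byte char (#2). Advance 4.
Byte at offset 7: 0xF1 = 11110001 → 4-byte char (#3). Advance 4.
Byte at offset 11: 0xE2 = 11100010 → 3-byte char (#4). Advance 3.
Byte at offset 14: 0xC6 = 11000110 → 2-byte char (#5). Advance 2.
Byte at offset 16: 0xF0 = 11110000 → 4-byte char (#6). Advance 4.
Byte at offset 20: 0xF0 = 11110000 → 4-byte char (#7). Advance 4.
Byte at offset 24: 0xD7 = 11010111 → 2-byte char (#8). Advance 2.
Byte at offset 26: 0xEF = 11101111 → 3-byte char (#9). Advance 3.
Byte at offset 29: 0xF0 = 11110000 → 4-byte char (#10). Advance 4.
Reached end at offset 33 after 10 code points.

10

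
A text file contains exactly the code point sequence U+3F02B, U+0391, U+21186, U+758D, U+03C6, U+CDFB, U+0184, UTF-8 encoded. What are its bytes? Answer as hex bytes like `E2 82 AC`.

F0 BF 80 AB CE 91 F0 A1 86 86 E7 96 8D CF 86 EC B7 BB C6 84

U+3F02B: 4-byte form → F0 BF 80 AB.
U+0391: 2-byte form → CE 91.
U+21186: 4-byte form → F0 A1 86 86.
U+758D: 3-byte form → E7 96 8D.
U+03C6: 2-byte form → CF 86.
U+CDFB: 3-byte form → EC B7 BB.
U+0184: 2-byte form → C6 84.
Concatenated (20 bytes): F0 BF 80 AB CE 91 F0 A1 86 86 E7 96 8D CF 86 EC B7 BB C6 84.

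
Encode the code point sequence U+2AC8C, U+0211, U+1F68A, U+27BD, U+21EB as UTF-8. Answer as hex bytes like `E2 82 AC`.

F0 AA B2 8C C8 91 F0 9F 9A 8A E2 9E BD E2 87 AB

U+2AC8C: 4-byte form → F0 AA B2 8C.
U+0211: 2-byte form → C8 91.
U+1F68A: 4-byte form → F0 9F 9A 8A.
U+27BD: 3-byte form → E2 9E BD.
U+21EB: 3-byte form → E2 87 AB.
Concatenated (16 bytes): F0 AA B2 8C C8 91 F0 9F 9A 8A E2 9E BD E2 87 AB.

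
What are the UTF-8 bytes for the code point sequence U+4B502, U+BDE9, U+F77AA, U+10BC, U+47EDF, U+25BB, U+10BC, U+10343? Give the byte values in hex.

F1 8B 94 82 EB B7 A9 F3 B7 9E AA E1 82 BC F1 87 BB 9F E2 96 BB E1 82 BC F0 90 8D 83

U+4B502: 4-byte form → F1 8B 94 82.
U+BDE9: 3-byte form → EB B7 A9.
U+F77AA: 4-byte form → F3 B7 9E AA.
U+10BC: 3-byte form → E1 82 BC.
U+47EDF: 4-byte form → F1 87 BB 9F.
U+25BB: 3-byte form → E2 96 BB.
U+10BC: 3-byte form → E1 82 BC.
U+10343: 4-byte form → F0 90 8D 83.
Concatenated (28 bytes): F1 8B 94 82 EB B7 A9 F3 B7 9E AA E1 82 BC F1 87 BB 9F E2 96 BB E1 82 BC F0 90 8D 83.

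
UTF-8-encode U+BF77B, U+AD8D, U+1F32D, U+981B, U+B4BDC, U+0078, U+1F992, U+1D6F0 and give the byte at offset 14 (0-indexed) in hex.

U+BF77B → 4-byte form F2 BF 9D BB at offsets 0–3.
U+AD8D → 3-byte form EA B6 8D at offsets 4–6.
U+1F32D → 4-byte form F0 9F 8C AD at offsets 7–10.
U+981B → 3-byte form E9 A0 9B at offsets 11–13.
U+B4BDC → 4-byte form F2 B4 AF 9C at offsets 14–17.
Offset 14 falls in char 5's range; it's byte 1 of F2 B4 AF 9C = 0xF2.

0xF2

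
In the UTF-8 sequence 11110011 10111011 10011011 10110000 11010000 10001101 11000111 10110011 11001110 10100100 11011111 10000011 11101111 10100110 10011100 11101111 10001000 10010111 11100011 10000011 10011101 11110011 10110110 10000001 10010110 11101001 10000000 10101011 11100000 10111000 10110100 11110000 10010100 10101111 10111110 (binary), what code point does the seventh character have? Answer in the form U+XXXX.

Offset 0: leading byte 0xF3 = 11110011 → 4-byte char #1 = F3 BB 9B B0.
Offset 4: leading byte 0xD0 = 11010000 → 2-byte char #2 = D0 8D.
Offset 6: leading byte 0xC7 = 11000111 → 2-byte char #3 = C7 B3.
Offset 8: leading byte 0xCE = 11001110 → 2-byte char #4 = CE A4.
Offset 10: leading byte 0xDF = 11011111 → 2-byte char #5 = DF 83.
Offset 12: leading byte 0xEF = 11101111 → 3-byte char #6 = EF A6 9C.
Offset 15: leading byte 0xEF = 11101111 → 3-byte char #7 = EF 88 97.
Leading byte 0xEF = 11101111 matches 1110xxxx → 3-byte sequence.
Byte 1: 0xEF = 11101111, payload 1111 (4 bits).
Byte 2: 0x88 = 10001000 (10xxxxxx ✓), payload 001000.
Byte 3: 0x97 = 10010111 (10xxxxxx ✓), payload 010111.
Concatenate: 1111001000010111 = 0xF217 (16 bits → U+F217).

U+F217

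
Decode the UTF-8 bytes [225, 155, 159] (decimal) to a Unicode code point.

Leading byte 0xE1 = 11100001 matches 1110xxxx → 3-byte sequence.
Byte 1: 0xE1 = 11100001, payload 0001 (4 bits).
Byte 2: 0x9B = 10011011 (10xxxxxx ✓), payload 011011.
Byte 3: 0x9F = 10011111 (10xxxxxx ✓), payload 011111.
Concatenate: 0001011011011111 = 0x16DF (16 bits → U+16DF).

U+16DF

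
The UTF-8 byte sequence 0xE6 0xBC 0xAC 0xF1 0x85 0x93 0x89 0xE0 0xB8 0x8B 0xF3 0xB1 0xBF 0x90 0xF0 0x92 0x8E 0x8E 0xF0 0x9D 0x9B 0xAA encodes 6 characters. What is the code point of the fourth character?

U+F1FD0

Offset 0: leading byte 0xE6 = 11100110 → 3-byte char #1 = E6 BC AC.
Offset 3: leading byte 0xF1 = 11110001 → 4-byte char #2 = F1 85 93 89.
Offset 7: leading byte 0xE0 = 11100000 → 3-byte char #3 = E0 B8 8B.
Offset 10: leading byte 0xF3 = 11110011 → 4-byte char #4 = F3 B1 BF 90.
Leading byte 0xF3 = 11110011 matches 11110xxx → 4-byte sequence.
Byte 1: 0xF3 = 11110011, payload 011 (3 bits).
Byte 2: 0xB1 = 10110001 (10xxxxxx ✓), payload 110001.
Byte 3: 0xBF = 10111111 (10xxxxxx ✓), payload 111111.
Byte 4: 0x90 = 10010000 (10xxxxxx ✓), payload 010000.
Concatenate: 011110001111111010000 = 0xF1FD0 (21 bits → U+F1FD0).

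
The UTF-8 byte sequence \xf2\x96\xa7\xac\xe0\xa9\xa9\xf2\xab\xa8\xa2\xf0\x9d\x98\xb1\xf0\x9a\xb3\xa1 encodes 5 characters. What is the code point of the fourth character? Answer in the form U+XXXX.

U+1D631

Offset 0: leading byte 0xF2 = 11110010 → 4-byte char #1 = F2 96 A7 AC.
Offset 4: leading byte 0xE0 = 11100000 → 3-byte char #2 = E0 A9 A9.
Offset 7: leading byte 0xF2 = 11110010 → 4-byte char #3 = F2 AB A8 A2.
Offset 11: leading byte 0xF0 = 11110000 → 4-byte char #4 = F0 9D 98 B1.
Leading byte 0xF0 = 11110000 matches 11110xxx → 4-byte sequence.
Byte 1: 0xF0 = 11110000, payload 000 (3 bits).
Byte 2: 0x9D = 10011101 (10xxxxxx ✓), payload 011101.
Byte 3: 0x98 = 10011000 (10xxxxxx ✓), payload 011000.
Byte 4: 0xB1 = 10110001 (10xxxxxx ✓), payload 110001.
Concatenate: 000011101011000110001 = 0x1D631 (21 bits → U+1D631).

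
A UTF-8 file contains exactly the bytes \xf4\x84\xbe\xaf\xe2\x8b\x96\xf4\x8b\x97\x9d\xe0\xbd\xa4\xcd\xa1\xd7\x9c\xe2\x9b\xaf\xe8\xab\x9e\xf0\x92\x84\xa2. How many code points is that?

9

Byte at offset 0: 0xF4 = 11110100 → 4-byte char (#1). Advance 4.
Byte at offset 4: 0xE2 = 11100010 → 3-byte char (#2). Advance 3.
Byte at offset 7: 0xF4 = 11110100 → 4-byte char (#3). Advance 4.
Byte at offset 11: 0xE0 = 11100000 → 3-byte char (#4). Advance 3.
Byte at offset 14: 0xCD = 11001101 → 2-byte char (#5). Advance 2.
Byte at offset 16: 0xD7 = 11010111 → 2-byte char (#6). Advance 2.
Byte at offset 18: 0xE2 = 11100010 → 3-byte char (#7). Advance 3.
Byte at offset 21: 0xE8 = 11101000 → 3-byte char (#8). Advance 3.
Byte at offset 24: 0xF0 = 11110000 → 4-byte char (#9). Advance 4.
Reached end at offset 28 after 9 code points.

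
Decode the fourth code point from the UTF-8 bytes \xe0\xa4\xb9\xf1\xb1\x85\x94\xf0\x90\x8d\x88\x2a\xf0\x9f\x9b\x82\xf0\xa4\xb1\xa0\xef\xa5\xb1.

U+002A

Offset 0: leading byte 0xE0 = 11100000 → 3-byte char #1 = E0 A4 B9.
Offset 3: leading byte 0xF1 = 11110001 → 4-byte char #2 = F1 B1 85 94.
Offset 7: leading byte 0xF0 = 11110000 → 4-byte char #3 = F0 90 8D 88.
Offset 11: leading byte 0x2A = 00101010 → 1-byte char #4 = 2A.
Leading byte 0x2A = 00101010 matches 0xxxxxxx → 1-byte sequence.
Byte 1: 0x2A = 00101010, payload 0101010 (7 bits).
Concatenate: 0101010 = 0x2A (7 bits → U+002A).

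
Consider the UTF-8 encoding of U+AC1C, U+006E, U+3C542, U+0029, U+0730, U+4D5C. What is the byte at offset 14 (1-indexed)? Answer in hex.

0x9C

1-indexed offset 14 is 0-indexed offset 13.
U+AC1C → 3-byte form EA B0 9C at offsets 0–2.
U+006E → 1-byte form 6E at offsets 3–3.
U+3C542 → 4-byte form F0 BC 95 82 at offsets 4–7.
U+0029 → 1-byte form 29 at offsets 8–8.
U+0730 → 2-byte form DC B0 at offsets 9–10.
U+4D5C → 3-byte form E4 B5 9C at offsets 11–13.
Offset 13 falls in char 6's range; it's byte 3 of E4 B5 9C = 0x9C.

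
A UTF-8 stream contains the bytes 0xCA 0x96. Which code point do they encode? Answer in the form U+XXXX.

Leading byte 0xCA = 11001010 matches 110xxxxx → 2-byte sequence.
Byte 1: 0xCA = 11001010, payload 01010 (5 bits).
Byte 2: 0x96 = 10010110 (10xxxxxx ✓), payload 010110.
Concatenate: 01010010110 = 0x296 (11 bits → U+0296).

U+0296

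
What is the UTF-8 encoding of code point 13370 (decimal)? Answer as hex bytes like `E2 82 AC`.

U+343A = 0x343A = 13370 decimal. In range U+0800–U+FFFF → 3-byte form: 1110xxxx 10xxxxxx 10xxxxxx.
Binary (16 bits): 0011010000111010.
Split 4+6+6: 0011 | 010000 | 111010.
Byte 1: 11100011 = 0xE3.
Byte 2: 10010000 = 0x90.
Byte 3: 10111010 = 0xBA.

E3 90 BA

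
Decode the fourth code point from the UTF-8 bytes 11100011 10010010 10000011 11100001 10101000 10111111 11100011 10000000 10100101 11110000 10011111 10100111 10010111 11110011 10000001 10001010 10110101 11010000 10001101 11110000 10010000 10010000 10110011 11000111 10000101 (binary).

Offset 0: leading byte 0xE3 = 11100011 → 3-byte char #1 = E3 92 83.
Offset 3: leading byte 0xE1 = 11100001 → 3-byte char #2 = E1 A8 BF.
Offset 6: leading byte 0xE3 = 11100011 → 3-byte char #3 = E3 80 A5.
Offset 9: leading byte 0xF0 = 11110000 → 4-byte char #4 = F0 9F A7 97.
Leading byte 0xF0 = 11110000 matches 11110xxx → 4-byte sequence.
Byte 1: 0xF0 = 11110000, payload 000 (3 bits).
Byte 2: 0x9F = 10011111 (10xxxxxx ✓), payload 011111.
Byte 3: 0xA7 = 10100111 (10xxxxxx ✓), payload 100111.
Byte 4: 0x97 = 10010111 (10xxxxxx ✓), payload 010111.
Concatenate: 000011111100111010111 = 0x1F9D7 (21 bits → U+1F9D7).

U+1F9D7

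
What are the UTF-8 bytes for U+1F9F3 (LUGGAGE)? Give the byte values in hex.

U+1F9F3 = 0x1F9F3 = 129523 decimal. In range U+10000–U+10FFFF → 4-byte form: 11110xxx 10xxxxxx 10xxxxxx 10xxxxxx.
Binary (21 bits): 000011111100111110011.
Split 3+6+6+6: 000 | 011111 | 100111 | 110011.
Byte 1: 11110000 = 0xF0.
Byte 2: 10011111 = 0x9F.
Byte 3: 10100111 = 0xA7.
Byte 4: 10110011 = 0xB3.

F0 9F A7 B3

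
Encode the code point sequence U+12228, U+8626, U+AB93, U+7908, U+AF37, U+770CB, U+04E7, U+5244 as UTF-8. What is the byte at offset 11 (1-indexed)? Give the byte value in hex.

1-indexed offset 11 is 0-indexed offset 10.
U+12228 → 4-byte form F0 92 88 A8 at offsets 0–3.
U+8626 → 3-byte form E8 98 A6 at offsets 4–6.
U+AB93 → 3-byte form EA AE 93 at offsets 7–9.
U+7908 → 3-byte form E7 A4 88 at offsets 10–12.
Offset 10 falls in char 4's range; it's byte 1 of E7 A4 88 = 0xE7.

0xE7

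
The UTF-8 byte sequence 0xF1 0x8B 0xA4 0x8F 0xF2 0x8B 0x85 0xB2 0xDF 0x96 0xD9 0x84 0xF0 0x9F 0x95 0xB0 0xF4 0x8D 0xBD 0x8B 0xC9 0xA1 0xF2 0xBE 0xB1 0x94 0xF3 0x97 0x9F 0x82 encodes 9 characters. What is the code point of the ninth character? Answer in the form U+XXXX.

Offset 0: leading byte 0xF1 = 11110001 → 4-byte char #1 = F1 8B A4 8F.
Offset 4: leading byte 0xF2 = 11110010 → 4-byte char #2 = F2 8B 85 B2.
Offset 8: leading byte 0xDF = 11011111 → 2-byte char #3 = DF 96.
Offset 10: leading byte 0xD9 = 11011001 → 2-byte char #4 = D9 84.
Offset 12: leading byte 0xF0 = 11110000 → 4-byte char #5 = F0 9F 95 B0.
Offset 16: leading byte 0xF4 = 11110100 → 4-byte char #6 = F4 8D BD 8B.
Offset 20: leading byte 0xC9 = 11001001 → 2-byte char #7 = C9 A1.
Offset 22: leading byte 0xF2 = 11110010 → 4-byte char #8 = F2 BE B1 94.
Offset 26: leading byte 0xF3 = 11110011 → 4-byte char #9 = F3 97 9F 82.
Leading byte 0xF3 = 11110011 matches 11110xxx → 4-byte sequence.
Byte 1: 0xF3 = 11110011, payload 011 (3 bits).
Byte 2: 0x97 = 10010111 (10xxxxxx ✓), payload 010111.
Byte 3: 0x9F = 10011111 (10xxxxxx ✓), payload 011111.
Byte 4: 0x82 = 10000010 (10xxxxxx ✓), payload 000010.
Concatenate: 011010111011111000010 = 0xD77C2 (21 bits → U+D77C2).

U+D77C2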